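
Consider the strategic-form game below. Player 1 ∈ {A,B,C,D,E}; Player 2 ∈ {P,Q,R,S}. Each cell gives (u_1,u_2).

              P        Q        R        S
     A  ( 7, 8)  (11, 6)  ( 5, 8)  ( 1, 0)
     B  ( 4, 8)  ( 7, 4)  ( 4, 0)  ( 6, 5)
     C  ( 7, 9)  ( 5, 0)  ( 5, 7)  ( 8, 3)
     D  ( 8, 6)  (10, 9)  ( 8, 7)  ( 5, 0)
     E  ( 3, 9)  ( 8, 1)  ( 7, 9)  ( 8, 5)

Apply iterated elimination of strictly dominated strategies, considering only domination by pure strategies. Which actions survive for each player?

IESDS → P1:{A,D} P2:{P,Q,R}

P2 drop S (P beats it: A:8>0 B:8>5 C:9>3 D:6>0 E:9>5)
P1 drop B (A beats it: P:7>4 Q:11>7 R:5>4)
P1 drop C (D beats it: P:8>7 Q:10>5 R:8>5)
P1 drop E (D beats it: P:8>3 Q:10>8 R:8>7)
P1→{A,D} P2→{P,Q,R}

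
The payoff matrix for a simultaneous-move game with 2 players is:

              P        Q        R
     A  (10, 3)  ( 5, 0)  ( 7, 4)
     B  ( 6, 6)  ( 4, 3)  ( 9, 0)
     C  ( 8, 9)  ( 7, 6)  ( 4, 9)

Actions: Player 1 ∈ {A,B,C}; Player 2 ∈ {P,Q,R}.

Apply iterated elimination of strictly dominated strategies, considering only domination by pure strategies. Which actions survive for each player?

Remaining: P1:{A,B} P2:{P,R}

P2 drop Q (P beats it: A:3>0 B:6>3 C:9>6)
P1 drop C (A beats it: P:10>8 R:7>4)
P1→{A,B} P2→{P,R}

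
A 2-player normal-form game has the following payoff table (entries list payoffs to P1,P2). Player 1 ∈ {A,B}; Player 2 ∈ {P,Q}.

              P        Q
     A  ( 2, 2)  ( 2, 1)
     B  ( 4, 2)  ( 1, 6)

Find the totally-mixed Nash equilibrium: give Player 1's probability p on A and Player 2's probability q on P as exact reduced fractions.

P1 mixes 4/5 on A; P2 mixes 1/3 on P

P1 indiff ⇒ q·2+(1-q)·2 = q·4+(1-q)·1 ⇒ q(-2) = (1-q)(-1) ⇒ q = 1/3
P2 indiff ⇒ p·2+(1-p)·2 = p·1+(1-p)·6 ⇒ p(1) = (1-p)(4) ⇒ p = 4/5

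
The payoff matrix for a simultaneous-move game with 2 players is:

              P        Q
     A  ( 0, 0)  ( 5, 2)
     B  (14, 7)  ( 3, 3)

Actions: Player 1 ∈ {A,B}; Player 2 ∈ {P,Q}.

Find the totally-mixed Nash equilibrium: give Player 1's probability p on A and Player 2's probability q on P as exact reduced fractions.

(p,q) = (2/3, 1/8)

P1 indiff ⇒ q·0+(1-q)·5 = q·14+(1-q)·3 ⇒ q(-14) = (1-q)(-2) ⇒ q = 1/8
P2 indiff ⇒ p·0+(1-p)·7 = p·2+(1-p)·3 ⇒ p(-2) = (1-p)(-4) ⇒ p = 2/3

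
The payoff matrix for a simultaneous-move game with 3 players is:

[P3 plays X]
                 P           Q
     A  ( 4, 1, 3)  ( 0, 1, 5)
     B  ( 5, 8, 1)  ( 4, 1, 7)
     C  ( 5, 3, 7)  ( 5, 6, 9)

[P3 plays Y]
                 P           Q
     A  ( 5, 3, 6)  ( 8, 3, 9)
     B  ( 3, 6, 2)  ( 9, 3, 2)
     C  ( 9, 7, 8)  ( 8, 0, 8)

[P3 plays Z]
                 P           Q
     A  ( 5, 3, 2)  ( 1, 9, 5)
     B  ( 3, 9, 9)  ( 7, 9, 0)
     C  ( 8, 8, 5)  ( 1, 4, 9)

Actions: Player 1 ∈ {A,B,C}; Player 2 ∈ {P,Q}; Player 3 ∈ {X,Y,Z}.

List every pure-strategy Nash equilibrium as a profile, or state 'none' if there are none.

PSNE = {(C,P,Y), (C,Q,X)}

(A,P,X): not NE [P1→C gives 5>4; P3→Y gives 6>3]
(A,P,Y): not NE [P1→C gives 9>5]
(A,P,Z): not NE [P1→C gives 8>5; P2→Q gives 9>3; P3→Y gives 6>2]
(A,Q,X): not NE [P1→C gives 5>0; P3→Y gives 9>5]
(A,Q,Y): not NE [P1→B gives 9>8]
(A,Q,Z): not NE [P1→B gives 7>1; P3→Y gives 9>5]
(B,P,X): not NE [P3→Z gives 9>1]
(B,P,Y): not NE [P1→C gives 9>3; P3→Z gives 9>2]
(B,P,Z): not NE [P1→C gives 8>3]
(B,Q,X): not NE [P1→C gives 5>4; P2→P gives 8>1]
(B,Q,Y): not NE [P2→P gives 6>3; P3→X gives 7>2]
(B,Q,Z): not NE [P3→X gives 7>0]
(C,P,X): not NE [P2→Q gives 6>3; P3→Y gives 8>7]
(C,P,Y): NE
(C,P,Z): not NE [P3→Y gives 8>5]
(C,Q,X): NE
(C,Q,Y): not NE [P1→B gives 9>8; P2→P gives 7>0; P3→Z gives 9>8]
(C,Q,Z): not NE [P1→B gives 7>1; P2→P gives 8>4]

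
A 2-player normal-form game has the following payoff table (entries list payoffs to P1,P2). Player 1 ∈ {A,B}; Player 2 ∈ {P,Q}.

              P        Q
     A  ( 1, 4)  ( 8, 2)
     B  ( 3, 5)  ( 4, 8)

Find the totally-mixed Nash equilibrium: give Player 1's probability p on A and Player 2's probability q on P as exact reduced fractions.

(p,q) = (3/5, 2/3)

P1 indiff ⇒ q·1+(1-q)·8 = q·3+(1-q)·4 ⇒ q(-2) = (1-q)(-4) ⇒ q = 2/3
P2 indiff ⇒ p·4+(1-p)·5 = p·2+(1-p)·8 ⇒ p(2) = (1-p)(3) ⇒ p = 3/5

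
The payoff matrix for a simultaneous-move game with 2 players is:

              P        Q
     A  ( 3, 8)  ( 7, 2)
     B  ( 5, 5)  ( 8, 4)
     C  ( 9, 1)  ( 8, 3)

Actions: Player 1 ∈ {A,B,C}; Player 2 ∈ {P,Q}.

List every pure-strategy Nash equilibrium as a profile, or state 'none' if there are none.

PSNE = {(C,Q)}

(A,P): not NE [P1→C gives 9>3]
(A,Q): not NE [P1→C gives 8>7; P2→P gives 8>2]
(B,P): not NE [P1→C gives 9>5]
(B,Q): not NE [P2→P gives 5>4]
(C,P): not NE [P2→Q gives 3>1]
(C,Q): NE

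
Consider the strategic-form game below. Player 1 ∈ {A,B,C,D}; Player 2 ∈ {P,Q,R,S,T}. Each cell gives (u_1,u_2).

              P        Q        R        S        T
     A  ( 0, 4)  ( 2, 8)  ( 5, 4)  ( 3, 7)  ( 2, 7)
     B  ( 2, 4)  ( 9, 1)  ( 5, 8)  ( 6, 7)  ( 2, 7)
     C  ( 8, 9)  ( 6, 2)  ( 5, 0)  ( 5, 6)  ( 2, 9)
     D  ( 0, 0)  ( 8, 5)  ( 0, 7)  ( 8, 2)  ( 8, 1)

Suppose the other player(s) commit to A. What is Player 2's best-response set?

BR_2 = {Q}

u_2(P vs A) = 4
u_2(Q vs A) = 8
u_2(R vs A) = 4
u_2(S vs A) = 7
u_2(T vs A) = 7
max payoff 8 at {Q}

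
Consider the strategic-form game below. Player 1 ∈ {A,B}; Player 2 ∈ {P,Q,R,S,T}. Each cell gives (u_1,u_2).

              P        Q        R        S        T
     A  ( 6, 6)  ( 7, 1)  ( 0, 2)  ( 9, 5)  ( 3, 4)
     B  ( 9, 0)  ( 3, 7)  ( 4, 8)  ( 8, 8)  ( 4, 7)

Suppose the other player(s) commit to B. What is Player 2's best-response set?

P2 best: {R,S}

u_2(P vs B) = 0
u_2(Q vs B) = 7
u_2(R vs B) = 8
u_2(S vs B) = 8
u_2(T vs B) = 7
max payoff 8 at {R,S}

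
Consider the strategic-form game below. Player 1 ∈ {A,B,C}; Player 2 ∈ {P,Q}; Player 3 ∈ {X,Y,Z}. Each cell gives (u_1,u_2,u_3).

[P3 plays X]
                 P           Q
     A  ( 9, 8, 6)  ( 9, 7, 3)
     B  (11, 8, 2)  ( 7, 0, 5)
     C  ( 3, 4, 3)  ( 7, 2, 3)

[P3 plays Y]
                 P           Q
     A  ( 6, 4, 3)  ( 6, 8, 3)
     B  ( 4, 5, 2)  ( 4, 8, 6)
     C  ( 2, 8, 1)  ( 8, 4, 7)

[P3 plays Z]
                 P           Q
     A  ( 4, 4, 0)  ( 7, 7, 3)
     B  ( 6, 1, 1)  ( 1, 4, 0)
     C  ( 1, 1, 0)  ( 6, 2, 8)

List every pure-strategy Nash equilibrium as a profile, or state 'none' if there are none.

Nash profiles: (A,Q,Z), (B,P,X)

(A,P,X): not NE [P1→B gives 11>9]
(A,P,Y): not NE [P2→Q gives 8>4; P3→X gives 6>3]
(A,P,Z): not NE [P1→B gives 6>4; P2→Q gives 7>4; P3→X gives 6>0]
(A,Q,X): not NE [P2→P gives 8>7]
(A,Q,Y): not NE [P1→C gives 8>6]
(A,Q,Z): NE
(B,P,X): NE
(B,P,Y): not NE [P1→A gives 6>4; P2→Q gives 8>5]
(B,P,Z): not NE [P2→Q gives 4>1; P3→Y gives 2>1]
(B,Q,X): not NE [P1→A gives 9>7; P2→P gives 8>0; P3→Y gives 6>5]
(B,Q,Y): not NE [P1→C gives 8>4]
(B,Q,Z): not NE [P1→A gives 7>1; P3→Y gives 6>0]
(C,P,X): not NE [P1→B gives 11>3]
(C,P,Y): not NE [P1→A gives 6>2; P3→X gives 3>1]
(C,P,Z): not NE [P1→B gives 6>1; P2→Q gives 2>1; P3→X gives 3>0]
(C,Q,X): not NE [P1→A gives 9>7; P2→P gives 4>2; P3→Z gives 8>3]
(C,Q,Y): not NE [P2→P gives 8>4; P3→Z gives 8>7]
(C,Q,Z): not NE [P1→A gives 7>6]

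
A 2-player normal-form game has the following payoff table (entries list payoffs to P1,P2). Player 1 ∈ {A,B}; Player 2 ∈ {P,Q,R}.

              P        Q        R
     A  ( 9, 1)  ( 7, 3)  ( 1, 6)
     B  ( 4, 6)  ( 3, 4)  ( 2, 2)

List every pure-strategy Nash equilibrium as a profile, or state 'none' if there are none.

PSNE: ∅

(A,P): not NE [P2→R gives 6>1]
(A,Q): not NE [P2→R gives 6>3]
(A,R): not NE [P1→B gives 2>1]
(B,P): not NE [P1→A gives 9>4]
(B,Q): not NE [P1→A gives 7>3; P2→P gives 6>4]
(B,R): not NE [P2→P gives 6>2]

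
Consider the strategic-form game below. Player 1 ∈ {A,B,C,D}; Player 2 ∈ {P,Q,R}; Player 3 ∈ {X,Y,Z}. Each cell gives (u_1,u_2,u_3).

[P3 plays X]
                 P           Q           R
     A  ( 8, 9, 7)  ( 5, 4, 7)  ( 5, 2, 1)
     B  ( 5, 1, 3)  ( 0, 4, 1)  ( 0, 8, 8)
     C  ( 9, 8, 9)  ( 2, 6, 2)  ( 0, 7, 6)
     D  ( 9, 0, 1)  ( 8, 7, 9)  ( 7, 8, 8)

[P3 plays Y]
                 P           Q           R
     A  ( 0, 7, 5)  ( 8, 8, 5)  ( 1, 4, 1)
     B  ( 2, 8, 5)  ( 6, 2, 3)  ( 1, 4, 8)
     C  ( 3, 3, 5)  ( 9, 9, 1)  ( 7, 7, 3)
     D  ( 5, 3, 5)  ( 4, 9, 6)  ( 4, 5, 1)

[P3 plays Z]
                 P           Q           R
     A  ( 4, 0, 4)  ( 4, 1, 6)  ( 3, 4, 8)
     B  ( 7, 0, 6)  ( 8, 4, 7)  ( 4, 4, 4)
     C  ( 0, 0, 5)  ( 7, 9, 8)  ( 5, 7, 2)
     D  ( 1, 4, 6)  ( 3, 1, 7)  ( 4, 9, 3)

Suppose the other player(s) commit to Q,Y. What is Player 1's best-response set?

u_1(A vs Q,Y) = 8
u_1(B vs Q,Y) = 6
u_1(C vs Q,Y) = 9
u_1(D vs Q,Y) = 4
max payoff 9 at {C}

P1 best: {C}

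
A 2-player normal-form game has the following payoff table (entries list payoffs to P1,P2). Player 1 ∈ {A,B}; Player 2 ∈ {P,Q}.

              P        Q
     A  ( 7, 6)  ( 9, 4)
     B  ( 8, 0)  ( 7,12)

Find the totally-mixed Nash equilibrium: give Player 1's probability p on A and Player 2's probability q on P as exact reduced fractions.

(p,q) = (6/7, 2/3)

P1 indiff ⇒ q·7+(1-q)·9 = q·8+(1-q)·7 ⇒ q(-1) = (1-q)(-2) ⇒ q = 2/3
P2 indiff ⇒ p·6+(1-p)·0 = p·4+(1-p)·12 ⇒ p(2) = (1-p)(12) ⇒ p = 6/7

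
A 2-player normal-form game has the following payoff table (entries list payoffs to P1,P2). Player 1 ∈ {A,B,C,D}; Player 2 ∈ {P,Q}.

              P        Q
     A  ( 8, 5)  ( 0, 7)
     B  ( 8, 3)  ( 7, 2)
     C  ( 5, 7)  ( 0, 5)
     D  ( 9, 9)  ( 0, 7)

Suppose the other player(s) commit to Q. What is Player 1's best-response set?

u_1(A vs Q) = 0
u_1(B vs Q) = 7
u_1(C vs Q) = 0
u_1(D vs Q) = 0
max payoff 7 at {B}

P1 best: {B}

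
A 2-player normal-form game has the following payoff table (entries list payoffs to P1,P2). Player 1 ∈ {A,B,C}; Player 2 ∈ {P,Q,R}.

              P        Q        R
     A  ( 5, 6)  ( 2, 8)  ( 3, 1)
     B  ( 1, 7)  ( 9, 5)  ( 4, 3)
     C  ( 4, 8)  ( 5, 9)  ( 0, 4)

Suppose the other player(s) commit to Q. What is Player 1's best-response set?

BR_1 = {B}

u_1(A vs Q) = 2
u_1(B vs Q) = 9
u_1(C vs Q) = 5
max payoff 9 at {B}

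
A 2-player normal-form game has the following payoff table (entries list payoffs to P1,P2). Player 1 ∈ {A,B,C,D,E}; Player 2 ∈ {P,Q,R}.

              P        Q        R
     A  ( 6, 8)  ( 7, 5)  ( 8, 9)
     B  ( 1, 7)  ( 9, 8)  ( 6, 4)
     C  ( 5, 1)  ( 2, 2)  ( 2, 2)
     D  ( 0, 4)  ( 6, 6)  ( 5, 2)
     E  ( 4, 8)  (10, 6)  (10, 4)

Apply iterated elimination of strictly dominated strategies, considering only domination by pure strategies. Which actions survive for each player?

IESDS → P1:{A,E} P2:{P,R}

P1 drop B (E beats it: P:4>1 Q:10>9 R:10>6)
P1 drop C (A beats it: P:6>5 Q:7>2 R:8>2)
P1 drop D (A beats it: P:6>0 Q:7>6 R:8>5)
P2 drop Q (P beats it: A:8>5 E:8>6)
P1→{A,E} P2→{P,R}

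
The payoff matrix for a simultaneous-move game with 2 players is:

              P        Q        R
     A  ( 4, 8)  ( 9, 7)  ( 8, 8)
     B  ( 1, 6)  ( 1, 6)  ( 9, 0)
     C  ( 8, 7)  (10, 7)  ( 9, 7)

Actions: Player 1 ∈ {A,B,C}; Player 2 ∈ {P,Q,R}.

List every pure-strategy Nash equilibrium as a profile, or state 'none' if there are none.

(A,P): not NE [P1→C gives 8>4]
(A,Q): not NE [P1→C gives 10>9; P2→R gives 8>7]
(A,R): not NE [P1→C gives 9>8]
(B,P): not NE [P1→C gives 8>1]
(B,Q): not NE [P1→C gives 10>1]
(B,R): not NE [P2→Q gives 6>0]
(C,P): NE
(C,Q): NE
(C,R): NE

NE set: (C,P), (C,Q), (C,R)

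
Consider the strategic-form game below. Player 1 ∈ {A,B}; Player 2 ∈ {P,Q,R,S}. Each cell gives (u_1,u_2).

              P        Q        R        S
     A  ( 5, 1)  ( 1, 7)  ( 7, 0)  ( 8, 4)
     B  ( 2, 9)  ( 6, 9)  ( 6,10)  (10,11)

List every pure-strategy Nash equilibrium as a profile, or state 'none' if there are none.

(A,P): not NE [P2→Q gives 7>1]
(A,Q): not NE [P1→B gives 6>1]
(A,R): not NE [P2→Q gives 7>0]
(A,S): not NE [P1→B gives 10>8; P2→Q gives 7>4]
(B,P): not NE [P1→A gives 5>2; P2→S gives 11>9]
(B,Q): not NE [P2→S gives 11>9]
(B,R): not NE [P1→A gives 7>6; P2→S gives 11>10]
(B,S): NE

NE set: (B,S)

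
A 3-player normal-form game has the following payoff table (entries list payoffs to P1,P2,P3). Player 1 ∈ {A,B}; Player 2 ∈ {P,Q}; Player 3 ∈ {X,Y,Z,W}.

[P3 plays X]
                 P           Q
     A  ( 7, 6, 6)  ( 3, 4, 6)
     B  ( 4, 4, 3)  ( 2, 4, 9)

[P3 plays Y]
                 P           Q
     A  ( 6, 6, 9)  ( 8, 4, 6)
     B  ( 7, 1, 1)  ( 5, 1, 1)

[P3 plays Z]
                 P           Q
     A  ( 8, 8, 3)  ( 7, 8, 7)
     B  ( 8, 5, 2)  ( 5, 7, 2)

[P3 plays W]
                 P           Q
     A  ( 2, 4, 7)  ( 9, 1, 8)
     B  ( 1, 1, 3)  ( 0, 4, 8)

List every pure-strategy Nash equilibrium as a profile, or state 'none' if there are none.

(A,P,X): not NE [P3→Y gives 9>6]
(A,P,Y): not NE [P1→B gives 7>6]
(A,P,Z): not NE [P3→Y gives 9>3]
(A,P,W): not NE [P3→Y gives 9>7]
(A,Q,X): not NE [P2→P gives 6>4; P3→W gives 8>6]
(A,Q,Y): not NE [P2→P gives 6>4; P3→W gives 8>6]
(A,Q,Z): not NE [P3→W gives 8>7]
(A,Q,W): not NE [P2→P gives 4>1]
(B,P,X): not NE [P1→A gives 7>4]
(B,P,Y): not NE [P3→W gives 3>1]
(B,P,Z): not NE [P2→Q gives 7>5; P3→W gives 3>2]
(B,P,W): not NE [P1→A gives 2>1; P2→Q gives 4>1]
(B,Q,X): not NE [P1→A gives 3>2]
(B,Q,Y): not NE [P1→A gives 8>5; P3→X gives 9>1]
(B,Q,Z): not NE [P1→A gives 7>5; P3→X gives 9>2]
(B,Q,W): not NE [P1→A gives 9>0; P3→X gives 9>8]

No pure NE.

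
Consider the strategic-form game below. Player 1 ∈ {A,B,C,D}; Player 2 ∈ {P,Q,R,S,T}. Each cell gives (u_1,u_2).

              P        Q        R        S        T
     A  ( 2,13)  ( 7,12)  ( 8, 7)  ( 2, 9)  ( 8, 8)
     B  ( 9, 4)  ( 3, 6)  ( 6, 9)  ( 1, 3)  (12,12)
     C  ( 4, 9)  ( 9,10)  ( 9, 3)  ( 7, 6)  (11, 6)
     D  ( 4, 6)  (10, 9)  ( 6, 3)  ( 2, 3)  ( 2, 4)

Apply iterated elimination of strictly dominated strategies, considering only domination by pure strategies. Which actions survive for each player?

Remaining: P1:{B,C,D} P2:{Q,T}

P1 drop A (C beats it: P:4>2 Q:9>7 R:9>8 S:7>2 T:11>8)
P2 drop P (Q beats it: B:6>4 C:10>9 D:9>6)
P2 drop R (T beats it: B:12>9 C:6>3 D:4>3)
P2 drop S (Q beats it: B:6>3 C:10>6 D:9>3)
P1→{B,C,D} P2→{Q,T}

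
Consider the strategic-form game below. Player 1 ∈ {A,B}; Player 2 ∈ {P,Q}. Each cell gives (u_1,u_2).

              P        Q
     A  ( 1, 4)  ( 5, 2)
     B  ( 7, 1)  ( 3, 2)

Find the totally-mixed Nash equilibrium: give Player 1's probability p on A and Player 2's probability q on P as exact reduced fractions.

P1 indiff ⇒ q·1+(1-q)·5 = q·7+(1-q)·3 ⇒ q(-6) = (1-q)(-2) ⇒ q = 1/4
P2 indiff ⇒ p·4+(1-p)·1 = p·2+(1-p)·2 ⇒ p(2) = (1-p)(1) ⇒ p = 1/3

P1 mixes 1/3 on A; P2 mixes 1/4 on P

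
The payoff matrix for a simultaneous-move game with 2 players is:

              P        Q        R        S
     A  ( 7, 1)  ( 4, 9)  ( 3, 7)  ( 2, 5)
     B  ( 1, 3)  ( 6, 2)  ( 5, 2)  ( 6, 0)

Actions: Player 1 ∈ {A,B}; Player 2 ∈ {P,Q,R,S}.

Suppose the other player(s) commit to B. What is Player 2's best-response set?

u_2(P vs B) = 3
u_2(Q vs B) = 2
u_2(R vs B) = 2
u_2(S vs B) = 0
max payoff 3 at {P}

P2 best: {P}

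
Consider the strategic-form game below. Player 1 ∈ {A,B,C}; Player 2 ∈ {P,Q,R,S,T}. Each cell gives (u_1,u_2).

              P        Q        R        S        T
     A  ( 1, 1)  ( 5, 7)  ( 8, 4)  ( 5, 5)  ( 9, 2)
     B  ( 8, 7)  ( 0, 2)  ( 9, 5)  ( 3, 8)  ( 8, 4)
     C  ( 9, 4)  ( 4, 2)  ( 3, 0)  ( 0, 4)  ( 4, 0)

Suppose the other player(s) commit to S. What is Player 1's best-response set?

u_1(A vs S) = 5
u_1(B vs S) = 3
u_1(C vs S) = 0
max payoff 5 at {A}

argmax u_1 = {A}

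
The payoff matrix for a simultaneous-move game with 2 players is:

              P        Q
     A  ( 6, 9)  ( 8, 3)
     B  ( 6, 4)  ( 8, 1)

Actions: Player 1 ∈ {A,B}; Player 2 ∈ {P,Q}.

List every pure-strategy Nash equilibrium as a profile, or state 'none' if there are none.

(A,P): NE
(A,Q): not NE [P2→P gives 9>3]
(B,P): NE
(B,Q): not NE [P2→P gives 4>1]

NE set: (A,P), (B,P)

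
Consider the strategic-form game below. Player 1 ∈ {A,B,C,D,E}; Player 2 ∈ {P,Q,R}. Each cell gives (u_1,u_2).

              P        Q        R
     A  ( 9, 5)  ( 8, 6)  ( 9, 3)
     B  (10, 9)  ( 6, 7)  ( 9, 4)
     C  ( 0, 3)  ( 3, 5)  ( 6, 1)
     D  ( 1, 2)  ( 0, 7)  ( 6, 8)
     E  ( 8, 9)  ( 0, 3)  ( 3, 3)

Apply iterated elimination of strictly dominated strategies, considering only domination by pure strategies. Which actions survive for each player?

P1 drop C (A beats it: P:9>0 Q:8>3 R:9>6)
P1 drop D (A beats it: P:9>1 Q:8>0 R:9>6)
P1 drop E (A beats it: P:9>8 Q:8>0 R:9>3)
P2 drop R (P beats it: A:5>3 B:9>4)
P1→{A,B} P2→{P,Q}

Survivors P1:{A,B} P2:{P,Q}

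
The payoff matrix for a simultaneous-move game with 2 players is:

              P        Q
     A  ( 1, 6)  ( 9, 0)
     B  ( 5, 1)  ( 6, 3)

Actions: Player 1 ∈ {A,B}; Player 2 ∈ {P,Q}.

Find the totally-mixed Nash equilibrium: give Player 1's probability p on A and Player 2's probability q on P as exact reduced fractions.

P1 indiff ⇒ q·1+(1-q)·9 = q·5+(1-q)·6 ⇒ q(-4) = (1-q)(-3) ⇒ q = 3/7
P2 indiff ⇒ p·6+(1-p)·1 = p·0+(1-p)·3 ⇒ p(6) = (1-p)(2) ⇒ p = 1/4

(p,q) = (1/4, 3/7)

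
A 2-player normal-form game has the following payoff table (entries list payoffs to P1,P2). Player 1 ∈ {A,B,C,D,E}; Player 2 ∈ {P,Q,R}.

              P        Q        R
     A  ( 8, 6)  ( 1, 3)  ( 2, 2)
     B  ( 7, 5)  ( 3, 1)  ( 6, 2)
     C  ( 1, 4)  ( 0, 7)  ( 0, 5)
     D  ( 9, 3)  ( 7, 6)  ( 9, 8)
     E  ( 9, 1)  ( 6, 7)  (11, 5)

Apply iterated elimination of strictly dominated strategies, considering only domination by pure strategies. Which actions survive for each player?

P1 drop A (D beats it: P:9>8 Q:7>1 R:9>2)
P1 drop B (D beats it: P:9>7 Q:7>3 R:9>6)
P1 drop C (D beats it: P:9>1 Q:7>0 R:9>0)
P2 drop P (Q beats it: D:6>3 E:7>1)
P1→{D,E} P2→{Q,R}

IESDS → P1:{D,E} P2:{Q,R}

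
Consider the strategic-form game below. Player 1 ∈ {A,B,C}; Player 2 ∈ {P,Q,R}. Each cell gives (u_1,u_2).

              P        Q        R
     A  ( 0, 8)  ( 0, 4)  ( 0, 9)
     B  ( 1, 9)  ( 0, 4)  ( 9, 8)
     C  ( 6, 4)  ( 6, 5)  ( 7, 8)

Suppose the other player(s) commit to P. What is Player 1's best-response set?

u_1(A vs P) = 0
u_1(B vs P) = 1
u_1(C vs P) = 6
max payoff 6 at {C}

P1 best: {C}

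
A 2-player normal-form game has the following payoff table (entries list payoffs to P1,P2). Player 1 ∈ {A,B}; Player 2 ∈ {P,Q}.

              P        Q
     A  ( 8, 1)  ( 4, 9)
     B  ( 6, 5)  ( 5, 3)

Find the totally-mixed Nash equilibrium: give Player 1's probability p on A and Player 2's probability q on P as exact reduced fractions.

(p,q) = (1/5, 1/3)

P1 indiff ⇒ q·8+(1-q)·4 = q·6+(1-q)·5 ⇒ q(2) = (1-q)(1) ⇒ q = 1/3
P2 indiff ⇒ p·1+(1-p)·5 = p·9+(1-p)·3 ⇒ p(-8) = (1-p)(-2) ⇒ p = 1/5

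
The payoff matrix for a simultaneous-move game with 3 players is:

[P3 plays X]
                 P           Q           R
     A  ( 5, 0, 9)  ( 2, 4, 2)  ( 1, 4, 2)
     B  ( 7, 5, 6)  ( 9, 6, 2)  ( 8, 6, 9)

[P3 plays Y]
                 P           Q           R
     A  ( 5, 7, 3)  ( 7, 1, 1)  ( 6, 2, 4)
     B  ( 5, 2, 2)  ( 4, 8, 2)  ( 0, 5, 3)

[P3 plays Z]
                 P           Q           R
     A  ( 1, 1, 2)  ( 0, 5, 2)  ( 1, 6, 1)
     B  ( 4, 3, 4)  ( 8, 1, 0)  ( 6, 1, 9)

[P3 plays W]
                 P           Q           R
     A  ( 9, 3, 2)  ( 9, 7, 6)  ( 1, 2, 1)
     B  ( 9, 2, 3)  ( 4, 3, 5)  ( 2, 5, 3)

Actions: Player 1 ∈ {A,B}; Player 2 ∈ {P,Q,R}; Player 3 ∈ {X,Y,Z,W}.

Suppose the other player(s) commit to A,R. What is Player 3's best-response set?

P3 best: {Y}

u_3(X vs A,R) = 2
u_3(Y vs A,R) = 4
u_3(Z vs A,R) = 1
u_3(W vs A,R) = 1
max payoff 4 at {Y}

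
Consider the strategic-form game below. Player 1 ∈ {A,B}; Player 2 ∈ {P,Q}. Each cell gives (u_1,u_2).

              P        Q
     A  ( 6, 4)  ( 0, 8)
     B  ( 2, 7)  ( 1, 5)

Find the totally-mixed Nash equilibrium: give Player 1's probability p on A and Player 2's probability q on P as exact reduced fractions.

(p,q) = (1/3, 1/5)

P1 indiff ⇒ q·6+(1-q)·0 = q·2+(1-q)·1 ⇒ q(4) = (1-q)(1) ⇒ q = 1/5
P2 indiff ⇒ p·4+(1-p)·7 = p·8+(1-p)·5 ⇒ p(-4) = (1-p)(-2) ⇒ p = 1/3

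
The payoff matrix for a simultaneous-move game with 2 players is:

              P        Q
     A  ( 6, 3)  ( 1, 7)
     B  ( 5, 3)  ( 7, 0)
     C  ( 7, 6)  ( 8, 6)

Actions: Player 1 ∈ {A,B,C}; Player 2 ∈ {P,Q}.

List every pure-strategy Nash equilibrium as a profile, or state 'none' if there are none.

PSNE = {(C,P), (C,Q)}

(A,P): not NE [P1→C gives 7>6; P2→Q gives 7>3]
(A,Q): not NE [P1→C gives 8>1]
(B,P): not NE [P1→C gives 7>5]
(B,Q): not NE [P1→C gives 8>7; P2→P gives 3>0]
(C,P): NE
(C,Q): NE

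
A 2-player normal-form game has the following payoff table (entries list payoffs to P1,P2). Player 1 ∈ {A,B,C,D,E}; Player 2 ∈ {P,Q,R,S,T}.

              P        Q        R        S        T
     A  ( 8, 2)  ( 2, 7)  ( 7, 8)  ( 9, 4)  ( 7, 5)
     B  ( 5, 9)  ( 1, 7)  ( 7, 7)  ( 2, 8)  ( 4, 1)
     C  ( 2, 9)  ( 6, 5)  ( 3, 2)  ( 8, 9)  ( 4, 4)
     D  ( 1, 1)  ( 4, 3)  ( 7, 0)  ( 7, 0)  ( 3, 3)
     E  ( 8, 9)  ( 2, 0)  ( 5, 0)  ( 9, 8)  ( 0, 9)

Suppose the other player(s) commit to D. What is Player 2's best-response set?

u_2(P vs D) = 1
u_2(Q vs D) = 3
u_2(R vs D) = 0
u_2(S vs D) = 0
u_2(T vs D) = 3
max payoff 3 at {Q,T}

BR_2 = {Q,T}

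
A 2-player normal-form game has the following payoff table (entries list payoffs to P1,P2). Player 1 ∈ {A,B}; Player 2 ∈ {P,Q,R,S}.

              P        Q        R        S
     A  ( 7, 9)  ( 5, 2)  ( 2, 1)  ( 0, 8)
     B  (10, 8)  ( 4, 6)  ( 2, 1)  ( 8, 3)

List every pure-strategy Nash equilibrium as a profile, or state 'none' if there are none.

(A,P): not NE [P1→B gives 10>7]
(A,Q): not NE [P2→P gives 9>2]
(A,R): not NE [P2→P gives 9>1]
(A,S): not NE [P1→B gives 8>0; P2→P gives 9>8]
(B,P): NE
(B,Q): not NE [P1→A gives 5>4; P2→P gives 8>6]
(B,R): not NE [P2→P gives 8>1]
(B,S): not NE [P2→P gives 8>3]

Nash profiles: (B,P)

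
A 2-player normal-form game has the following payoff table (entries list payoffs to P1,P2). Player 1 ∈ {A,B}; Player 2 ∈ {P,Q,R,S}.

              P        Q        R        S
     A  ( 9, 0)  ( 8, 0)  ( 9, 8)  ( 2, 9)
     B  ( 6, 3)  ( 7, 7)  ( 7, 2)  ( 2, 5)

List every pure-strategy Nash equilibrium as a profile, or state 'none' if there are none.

(A,P): not NE [P2→S gives 9>0]
(A,Q): not NE [P2→S gives 9>0]
(A,R): not NE [P2→S gives 9>8]
(A,S): NE
(B,P): not NE [P1→A gives 9>6; P2→Q gives 7>3]
(B,Q): not NE [P1→A gives 8>7]
(B,R): not NE [P1→A gives 9>7; P2→Q gives 7>2]
(B,S): not NE [P2→Q gives 7>5]

Nash profiles: (A,S)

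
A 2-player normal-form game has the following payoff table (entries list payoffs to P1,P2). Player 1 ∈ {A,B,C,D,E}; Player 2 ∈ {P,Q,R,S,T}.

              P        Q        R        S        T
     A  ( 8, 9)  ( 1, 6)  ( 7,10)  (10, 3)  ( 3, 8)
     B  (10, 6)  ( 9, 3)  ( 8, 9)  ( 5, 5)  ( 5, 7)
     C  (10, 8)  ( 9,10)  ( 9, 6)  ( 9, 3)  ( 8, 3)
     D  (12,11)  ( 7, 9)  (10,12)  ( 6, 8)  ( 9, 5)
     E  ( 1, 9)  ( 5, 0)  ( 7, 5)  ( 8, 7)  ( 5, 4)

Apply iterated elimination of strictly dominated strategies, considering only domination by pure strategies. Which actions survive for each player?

IESDS → P1:{B,C,D} P2:{P,Q,R}

P1 drop E (C beats it: P:10>1 Q:9>5 R:9>7 S:9>8 T:8>5)
P2 drop S (P beats it: A:9>3 B:6>5 C:8>3 D:11>8)
P1 drop A (B beats it: P:10>8 Q:9>1 R:8>7 T:5>3)
P2 drop T (R beats it: B:9>7 C:6>3 D:12>5)
P1→{B,C,D} P2→{P,Q,R}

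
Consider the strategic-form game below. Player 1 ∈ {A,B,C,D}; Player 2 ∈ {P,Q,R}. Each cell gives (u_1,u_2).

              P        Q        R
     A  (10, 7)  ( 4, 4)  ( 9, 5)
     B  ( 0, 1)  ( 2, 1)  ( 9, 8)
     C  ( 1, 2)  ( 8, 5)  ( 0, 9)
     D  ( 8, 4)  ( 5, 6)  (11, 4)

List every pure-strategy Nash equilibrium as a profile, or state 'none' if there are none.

(A,P): NE
(A,Q): not NE [P1→C gives 8>4; P2→P gives 7>4]
(A,R): not NE [P1→D gives 11>9; P2→P gives 7>5]
(B,P): not NE [P1→A gives 10>0; P2→R gives 8>1]
(B,Q): not NE [P1→C gives 8>2; P2→R gives 8>1]
(B,R): not NE [P1→D gives 11>9]
(C,P): not NE [P1→A gives 10>1; P2→R gives 9>2]
(C,Q): not NE [P2→R gives 9>5]
(C,R): not NE [P1→D gives 11>0]
(D,P): not NE [P1→A gives 10>8; P2→Q gives 6>4]
(D,Q): not NE [P1→C gives 8>5]
(D,R): not NE [P2→Q gives 6>4]

Nash profiles: (A,P)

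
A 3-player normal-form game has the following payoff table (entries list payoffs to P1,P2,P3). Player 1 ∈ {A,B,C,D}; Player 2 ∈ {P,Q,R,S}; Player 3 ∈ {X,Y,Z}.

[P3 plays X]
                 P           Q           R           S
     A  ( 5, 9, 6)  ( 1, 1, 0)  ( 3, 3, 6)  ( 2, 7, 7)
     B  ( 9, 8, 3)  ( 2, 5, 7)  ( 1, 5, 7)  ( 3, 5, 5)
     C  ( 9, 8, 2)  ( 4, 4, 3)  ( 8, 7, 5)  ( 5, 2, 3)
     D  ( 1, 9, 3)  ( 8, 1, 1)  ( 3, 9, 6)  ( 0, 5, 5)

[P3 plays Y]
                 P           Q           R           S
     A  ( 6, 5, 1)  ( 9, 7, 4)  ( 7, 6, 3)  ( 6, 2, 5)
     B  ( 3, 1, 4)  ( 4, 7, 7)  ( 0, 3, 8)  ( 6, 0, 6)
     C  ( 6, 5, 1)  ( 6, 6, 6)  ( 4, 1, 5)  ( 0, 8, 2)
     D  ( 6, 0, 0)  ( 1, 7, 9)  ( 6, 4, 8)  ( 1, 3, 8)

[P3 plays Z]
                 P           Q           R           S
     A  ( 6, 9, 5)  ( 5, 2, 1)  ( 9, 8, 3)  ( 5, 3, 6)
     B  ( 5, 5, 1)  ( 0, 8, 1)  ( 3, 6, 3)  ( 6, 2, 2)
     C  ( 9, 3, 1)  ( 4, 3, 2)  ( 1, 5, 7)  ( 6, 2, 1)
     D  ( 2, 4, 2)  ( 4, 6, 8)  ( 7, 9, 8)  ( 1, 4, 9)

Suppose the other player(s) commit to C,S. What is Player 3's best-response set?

BR_3 = {X}

u_3(X vs C,S) = 3
u_3(Y vs C,S) = 2
u_3(Z vs C,S) = 1
max payoff 3 at {X}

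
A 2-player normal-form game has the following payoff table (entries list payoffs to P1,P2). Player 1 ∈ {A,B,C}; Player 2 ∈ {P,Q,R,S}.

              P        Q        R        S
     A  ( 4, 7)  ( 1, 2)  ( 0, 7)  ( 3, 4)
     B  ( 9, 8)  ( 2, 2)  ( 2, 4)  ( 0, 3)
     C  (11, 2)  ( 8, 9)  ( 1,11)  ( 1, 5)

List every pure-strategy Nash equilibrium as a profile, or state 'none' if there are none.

(A,P): not NE [P1→C gives 11>4]
(A,Q): not NE [P1→C gives 8>1; P2→R gives 7>2]
(A,R): not NE [P1→B gives 2>0]
(A,S): not NE [P2→R gives 7>4]
(B,P): not NE [P1→C gives 11>9]
(B,Q): not NE [P1→C gives 8>2; P2→P gives 8>2]
(B,R): not NE [P2→P gives 8>4]
(B,S): not NE [P1→A gives 3>0; P2→P gives 8>3]
(C,P): not NE [P2→R gives 11>2]
(C,Q): not NE [P2→R gives 11>9]
(C,R): not NE [P1→B gives 2>1]
(C,S): not NE [P1→A gives 3>1; P2→R gives 11>5]

Equilibria: none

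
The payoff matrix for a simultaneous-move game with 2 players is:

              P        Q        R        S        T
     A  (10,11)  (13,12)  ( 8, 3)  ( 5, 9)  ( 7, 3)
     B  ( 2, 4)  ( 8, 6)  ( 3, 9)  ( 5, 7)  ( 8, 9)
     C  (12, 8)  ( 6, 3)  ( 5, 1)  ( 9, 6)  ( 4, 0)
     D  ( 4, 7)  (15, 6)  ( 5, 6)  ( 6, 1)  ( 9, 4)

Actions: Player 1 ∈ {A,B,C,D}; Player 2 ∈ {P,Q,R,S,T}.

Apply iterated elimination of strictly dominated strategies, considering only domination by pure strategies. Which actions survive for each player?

P1 drop B (D beats it: P:4>2 Q:15>8 R:5>3 S:6>5 T:9>8)
P2 drop R (P beats it: A:11>3 C:8>1 D:7>6)
P2 drop S (P beats it: A:11>9 C:8>6 D:7>1)
P2 drop T (P beats it: A:11>3 C:8>0 D:7>4)
P1→{A,C,D} P2→{P,Q}

Survivors P1:{A,C,D} P2:{P,Q}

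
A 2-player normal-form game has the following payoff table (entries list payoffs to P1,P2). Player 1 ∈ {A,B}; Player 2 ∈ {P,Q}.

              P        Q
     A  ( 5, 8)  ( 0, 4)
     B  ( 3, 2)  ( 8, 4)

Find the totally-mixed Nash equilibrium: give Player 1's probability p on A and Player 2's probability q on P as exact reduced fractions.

P1 indiff ⇒ q·5+(1-q)·0 = q·3+(1-q)·8 ⇒ q(2) = (1-q)(8) ⇒ q = 4/5
P2 indiff ⇒ p·8+(1-p)·2 = p·4+(1-p)·4 ⇒ p(4) = (1-p)(2) ⇒ p = 1/3

(p,q) = (1/3, 4/5)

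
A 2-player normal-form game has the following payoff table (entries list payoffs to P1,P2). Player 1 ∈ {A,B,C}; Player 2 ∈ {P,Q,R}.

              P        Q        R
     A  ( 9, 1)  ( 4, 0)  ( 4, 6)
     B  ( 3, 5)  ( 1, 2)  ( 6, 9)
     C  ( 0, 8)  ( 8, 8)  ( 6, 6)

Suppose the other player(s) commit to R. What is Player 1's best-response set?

u_1(A vs R) = 4
u_1(B vs R) = 6
u_1(C vs R) = 6
max payoff 6 at {B,C}

P1 best: {B,C}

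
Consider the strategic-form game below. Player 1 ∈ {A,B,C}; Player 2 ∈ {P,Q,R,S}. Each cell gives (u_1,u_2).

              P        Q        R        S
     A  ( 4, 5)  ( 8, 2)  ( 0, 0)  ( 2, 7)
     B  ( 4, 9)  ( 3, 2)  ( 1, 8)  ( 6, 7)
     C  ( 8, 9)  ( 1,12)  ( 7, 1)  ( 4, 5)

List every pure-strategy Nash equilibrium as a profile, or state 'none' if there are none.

(A,P): not NE [P1→C gives 8>4; P2→S gives 7>5]
(A,Q): not NE [P2→S gives 7>2]
(A,R): not NE [P1→C gives 7>0; P2→S gives 7>0]
(A,S): not NE [P1→B gives 6>2]
(B,P): not NE [P1→C gives 8>4]
(B,Q): not NE [P1→A gives 8>3; P2→P gives 9>2]
(B,R): not NE [P1→C gives 7>1; P2→P gives 9>8]
(B,S): not NE [P2→P gives 9>7]
(C,P): not NE [P2→Q gives 12>9]
(C,Q): not NE [P1→A gives 8>1]
(C,R): not NE [P2→Q gives 12>1]
(C,S): not NE [P1→B gives 6>4; P2→Q gives 12>5]

PSNE: ∅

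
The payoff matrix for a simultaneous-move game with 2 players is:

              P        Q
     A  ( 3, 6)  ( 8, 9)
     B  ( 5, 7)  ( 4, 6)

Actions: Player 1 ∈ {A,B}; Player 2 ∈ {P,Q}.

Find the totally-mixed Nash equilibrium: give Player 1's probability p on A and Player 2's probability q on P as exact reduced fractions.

P1 indiff ⇒ q·3+(1-q)·8 = q·5+(1-q)·4 ⇒ q(-2) = (1-q)(-4) ⇒ q = 2/3
P2 indiff ⇒ p·6+(1-p)·7 = p·9+(1-p)·6 ⇒ p(-3) = (1-p)(-1) ⇒ p = 1/4

(p,q) = (1/4, 2/3)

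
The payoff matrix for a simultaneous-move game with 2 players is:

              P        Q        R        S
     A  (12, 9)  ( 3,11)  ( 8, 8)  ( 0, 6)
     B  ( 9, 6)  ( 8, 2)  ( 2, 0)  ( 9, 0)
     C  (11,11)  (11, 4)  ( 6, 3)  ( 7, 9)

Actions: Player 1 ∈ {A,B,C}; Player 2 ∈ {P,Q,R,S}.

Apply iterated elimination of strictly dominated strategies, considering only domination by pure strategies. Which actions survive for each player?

P2 drop R (P beats it: A:9>8 B:6>0 C:11>3)
P2 drop S (P beats it: A:9>6 B:6>0 C:11>9)
P1 drop B (C beats it: P:11>9 Q:11>8)
P1→{A,C} P2→{P,Q}

Survivors P1:{A,C} P2:{P,Q}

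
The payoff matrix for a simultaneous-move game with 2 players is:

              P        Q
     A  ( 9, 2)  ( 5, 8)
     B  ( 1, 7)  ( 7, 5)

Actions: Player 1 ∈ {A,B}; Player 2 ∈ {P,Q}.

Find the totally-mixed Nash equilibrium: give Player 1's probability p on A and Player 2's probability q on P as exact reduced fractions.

P1 indiff ⇒ q·9+(1-q)·5 = q·1+(1-q)·7 ⇒ q(8) = (1-q)(2) ⇒ q = 1/5
P2 indiff ⇒ p·2+(1-p)·7 = p·8+(1-p)·5 ⇒ p(-6) = (1-p)(-2) ⇒ p = 1/4

(p,q) = (1/4, 1/5)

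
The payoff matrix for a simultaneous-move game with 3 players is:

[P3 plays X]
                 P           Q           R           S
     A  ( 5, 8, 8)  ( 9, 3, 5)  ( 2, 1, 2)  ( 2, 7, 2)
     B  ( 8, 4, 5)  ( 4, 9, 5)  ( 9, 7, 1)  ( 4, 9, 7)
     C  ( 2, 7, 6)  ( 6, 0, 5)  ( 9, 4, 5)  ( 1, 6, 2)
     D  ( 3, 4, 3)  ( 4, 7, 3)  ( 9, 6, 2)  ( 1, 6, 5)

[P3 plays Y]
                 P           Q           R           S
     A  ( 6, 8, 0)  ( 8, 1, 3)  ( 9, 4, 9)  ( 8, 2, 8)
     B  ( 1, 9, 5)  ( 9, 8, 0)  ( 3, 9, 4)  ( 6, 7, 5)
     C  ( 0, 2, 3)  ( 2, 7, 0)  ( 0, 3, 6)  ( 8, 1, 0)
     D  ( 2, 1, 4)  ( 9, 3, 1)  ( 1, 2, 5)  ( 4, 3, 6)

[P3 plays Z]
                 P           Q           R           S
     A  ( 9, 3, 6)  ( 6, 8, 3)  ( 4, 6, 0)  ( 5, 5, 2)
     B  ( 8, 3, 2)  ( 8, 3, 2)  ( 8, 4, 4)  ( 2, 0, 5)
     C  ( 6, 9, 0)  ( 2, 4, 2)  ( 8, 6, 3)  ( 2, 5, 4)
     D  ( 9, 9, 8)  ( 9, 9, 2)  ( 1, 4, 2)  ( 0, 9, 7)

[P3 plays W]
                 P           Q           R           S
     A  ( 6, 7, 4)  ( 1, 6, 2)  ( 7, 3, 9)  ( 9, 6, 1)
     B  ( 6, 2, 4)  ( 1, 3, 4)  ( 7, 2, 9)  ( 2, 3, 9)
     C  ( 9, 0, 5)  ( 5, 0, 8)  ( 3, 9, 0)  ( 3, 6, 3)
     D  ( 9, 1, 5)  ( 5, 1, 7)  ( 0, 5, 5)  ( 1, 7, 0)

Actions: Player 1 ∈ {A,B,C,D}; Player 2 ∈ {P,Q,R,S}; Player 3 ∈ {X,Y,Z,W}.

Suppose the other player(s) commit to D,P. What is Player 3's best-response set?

u_3(X vs D,P) = 3
u_3(Y vs D,P) = 4
u_3(Z vs D,P) = 8
u_3(W vs D,P) = 5
max payoff 8 at {Z}

BR_3 = {Z}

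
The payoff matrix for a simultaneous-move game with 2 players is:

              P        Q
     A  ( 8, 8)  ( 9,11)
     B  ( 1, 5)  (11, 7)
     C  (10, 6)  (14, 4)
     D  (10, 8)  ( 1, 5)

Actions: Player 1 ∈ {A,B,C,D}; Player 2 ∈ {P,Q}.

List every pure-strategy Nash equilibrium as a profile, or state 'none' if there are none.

(A,P): not NE [P1→D gives 10>8; P2→Q gives 11>8]
(A,Q): not NE [P1→C gives 14>9]
(B,P): not NE [P1→D gives 10>1; P2→Q gives 7>5]
(B,Q): not NE [P1→C gives 14>11]
(C,P): NE
(C,Q): not NE [P2→P gives 6>4]
(D,P): NE
(D,Q): not NE [P1→C gives 14>1; P2→P gives 8>5]

PSNE = {(C,P), (D,P)}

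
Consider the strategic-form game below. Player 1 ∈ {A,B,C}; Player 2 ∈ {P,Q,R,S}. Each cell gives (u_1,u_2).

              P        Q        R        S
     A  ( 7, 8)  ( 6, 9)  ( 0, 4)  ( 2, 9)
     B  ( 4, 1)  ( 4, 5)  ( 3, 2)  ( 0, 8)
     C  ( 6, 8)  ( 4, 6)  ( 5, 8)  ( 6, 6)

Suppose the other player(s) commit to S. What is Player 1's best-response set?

u_1(A vs S) = 2
u_1(B vs S) = 0
u_1(C vs S) = 6
max payoff 6 at {C}

P1 best: {C}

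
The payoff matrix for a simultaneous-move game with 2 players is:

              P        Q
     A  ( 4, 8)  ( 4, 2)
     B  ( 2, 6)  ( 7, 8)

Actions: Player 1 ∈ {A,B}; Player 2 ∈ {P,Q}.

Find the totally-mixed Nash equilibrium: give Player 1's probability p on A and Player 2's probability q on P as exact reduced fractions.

p=1/4, q=3/5

P1 indiff ⇒ q·4+(1-q)·4 = q·2+(1-q)·7 ⇒ q(2) = (1-q)(3) ⇒ q = 3/5
P2 indiff ⇒ p·8+(1-p)·6 = p·2+(1-p)·8 ⇒ p(6) = (1-p)(2) ⇒ p = 1/4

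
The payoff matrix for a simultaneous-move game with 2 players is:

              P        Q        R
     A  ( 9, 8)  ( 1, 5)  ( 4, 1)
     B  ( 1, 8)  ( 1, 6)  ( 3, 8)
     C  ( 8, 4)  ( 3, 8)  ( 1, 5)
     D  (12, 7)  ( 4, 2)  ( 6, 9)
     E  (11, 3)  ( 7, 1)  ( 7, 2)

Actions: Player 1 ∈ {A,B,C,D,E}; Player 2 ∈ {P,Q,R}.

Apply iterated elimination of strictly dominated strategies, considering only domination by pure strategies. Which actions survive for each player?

IESDS → P1:{D,E} P2:{P,R}

P1 drop A (D beats it: P:12>9 Q:4>1 R:6>4)
P1 drop B (D beats it: P:12>1 Q:4>1 R:6>3)
P1 drop C (D beats it: P:12>8 Q:4>3 R:6>1)
P2 drop Q (P beats it: D:7>2 E:3>1)
P1→{D,E} P2→{P,R}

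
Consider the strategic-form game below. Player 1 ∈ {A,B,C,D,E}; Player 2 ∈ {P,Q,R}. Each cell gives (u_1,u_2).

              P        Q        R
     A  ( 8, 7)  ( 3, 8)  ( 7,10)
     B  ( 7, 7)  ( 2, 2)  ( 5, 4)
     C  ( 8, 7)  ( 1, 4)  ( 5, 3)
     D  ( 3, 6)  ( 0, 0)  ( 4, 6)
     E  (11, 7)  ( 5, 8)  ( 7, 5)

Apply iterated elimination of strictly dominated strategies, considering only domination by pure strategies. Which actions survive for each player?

Survivors P1:{A,E} P2:{Q,R}

P1 drop B (A beats it: P:8>7 Q:3>2 R:7>5)
P1 drop C (E beats it: P:11>8 Q:5>1 R:7>5)
P1 drop D (A beats it: P:8>3 Q:3>0 R:7>4)
P2 drop P (Q beats it: A:8>7 E:8>7)
P1→{A,E} P2→{Q,R}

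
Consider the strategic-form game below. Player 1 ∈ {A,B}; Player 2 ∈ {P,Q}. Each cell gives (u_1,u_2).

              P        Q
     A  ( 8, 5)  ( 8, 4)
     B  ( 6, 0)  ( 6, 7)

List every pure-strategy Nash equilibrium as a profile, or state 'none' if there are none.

(A,P): NE
(A,Q): not NE [P2→P gives 5>4]
(B,P): not NE [P1→A gives 8>6; P2→Q gives 7>0]
(B,Q): not NE [P1→A gives 8>6]

PSNE = {(A,P)}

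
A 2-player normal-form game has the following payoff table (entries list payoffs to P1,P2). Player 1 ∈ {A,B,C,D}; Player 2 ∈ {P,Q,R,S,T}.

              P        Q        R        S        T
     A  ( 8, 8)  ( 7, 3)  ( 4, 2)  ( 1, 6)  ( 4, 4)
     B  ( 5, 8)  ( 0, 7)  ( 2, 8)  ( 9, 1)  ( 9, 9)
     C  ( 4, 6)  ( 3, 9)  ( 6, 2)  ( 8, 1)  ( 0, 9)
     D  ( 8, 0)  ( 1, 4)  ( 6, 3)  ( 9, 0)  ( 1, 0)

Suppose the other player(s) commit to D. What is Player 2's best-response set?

u_2(P vs D) = 0
u_2(Q vs D) = 4
u_2(R vs D) = 3
u_2(S vs D) = 0
u_2(T vs D) = 0
max payoff 4 at {Q}

P2 best: {Q}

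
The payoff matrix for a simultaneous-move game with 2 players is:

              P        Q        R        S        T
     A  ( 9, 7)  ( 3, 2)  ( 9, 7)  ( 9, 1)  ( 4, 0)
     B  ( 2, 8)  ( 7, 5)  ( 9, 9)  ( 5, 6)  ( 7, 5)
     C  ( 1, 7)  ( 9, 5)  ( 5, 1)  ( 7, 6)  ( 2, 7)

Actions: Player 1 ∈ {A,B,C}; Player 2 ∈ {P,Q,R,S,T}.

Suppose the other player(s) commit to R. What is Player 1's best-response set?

P1 best: {A,B}

u_1(A vs R) = 9
u_1(B vs R) = 9
u_1(C vs R) = 5
max payoff 9 at {A,B}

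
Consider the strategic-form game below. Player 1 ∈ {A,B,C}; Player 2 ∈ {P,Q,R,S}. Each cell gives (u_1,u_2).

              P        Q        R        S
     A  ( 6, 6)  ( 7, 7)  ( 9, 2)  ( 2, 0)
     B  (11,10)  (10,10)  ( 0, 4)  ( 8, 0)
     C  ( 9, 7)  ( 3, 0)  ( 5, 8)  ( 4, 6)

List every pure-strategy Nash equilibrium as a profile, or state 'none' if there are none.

(A,P): not NE [P1→B gives 11>6; P2→Q gives 7>6]
(A,Q): not NE [P1→B gives 10>7]
(A,R): not NE [P2→Q gives 7>2]
(A,S): not NE [P1→B gives 8>2; P2→Q gives 7>0]
(B,P): NE
(B,Q): NE
(B,R): not NE [P1→A gives 9>0; P2→Q gives 10>4]
(B,S): not NE [P2→Q gives 10>0]
(C,P): not NE [P1→B gives 11>9; P2→R gives 8>7]
(C,Q): not NE [P1→B gives 10>3; P2→R gives 8>0]
(C,R): not NE [P1→A gives 9>5]
(C,S): not NE [P1→B gives 8>4; P2→R gives 8>6]

Nash profiles: (B,P), (B,Q)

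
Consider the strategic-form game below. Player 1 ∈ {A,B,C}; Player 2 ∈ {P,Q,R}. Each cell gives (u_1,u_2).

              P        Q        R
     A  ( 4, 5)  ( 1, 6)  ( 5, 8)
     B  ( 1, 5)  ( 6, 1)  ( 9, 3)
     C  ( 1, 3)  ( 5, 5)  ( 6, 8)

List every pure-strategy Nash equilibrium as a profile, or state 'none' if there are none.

(A,P): not NE [P2→R gives 8>5]
(A,Q): not NE [P1→B gives 6>1; P2→R gives 8>6]
(A,R): not NE [P1→B gives 9>5]
(B,P): not NE [P1→A gives 4>1]
(B,Q): not NE [P2→P gives 5>1]
(B,R): not NE [P2→P gives 5>3]
(C,P): not NE [P1→A gives 4>1; P2→R gives 8>3]
(C,Q): not NE [P1→B gives 6>5; P2→R gives 8>5]
(C,R): not NE [P1→B gives 9>6]

Equilibria: none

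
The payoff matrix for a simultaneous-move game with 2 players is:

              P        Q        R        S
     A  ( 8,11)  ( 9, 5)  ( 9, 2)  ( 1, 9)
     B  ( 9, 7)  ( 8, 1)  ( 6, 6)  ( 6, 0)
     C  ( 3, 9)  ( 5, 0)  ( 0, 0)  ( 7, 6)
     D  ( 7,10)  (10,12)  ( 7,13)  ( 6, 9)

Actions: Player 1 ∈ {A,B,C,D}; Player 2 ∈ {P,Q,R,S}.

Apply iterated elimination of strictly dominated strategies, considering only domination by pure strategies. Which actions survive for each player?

Remaining: P1:{A,B,D} P2:{P,Q,R}

P2 drop S (P beats it: A:11>9 B:7>0 C:9>6 D:10>9)
P1 drop C (A beats it: P:8>3 Q:9>5 R:9>0)
P1→{A,B,D} P2→{P,Q,R}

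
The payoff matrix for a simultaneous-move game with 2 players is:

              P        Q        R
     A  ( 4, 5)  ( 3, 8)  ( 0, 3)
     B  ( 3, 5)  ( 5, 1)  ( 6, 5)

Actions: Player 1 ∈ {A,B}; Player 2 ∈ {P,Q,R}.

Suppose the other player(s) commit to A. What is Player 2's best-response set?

argmax u_2 = {Q}

u_2(P vs A) = 5
u_2(Q vs A) = 8
u_2(R vs A) = 3
max payoff 8 at {Q}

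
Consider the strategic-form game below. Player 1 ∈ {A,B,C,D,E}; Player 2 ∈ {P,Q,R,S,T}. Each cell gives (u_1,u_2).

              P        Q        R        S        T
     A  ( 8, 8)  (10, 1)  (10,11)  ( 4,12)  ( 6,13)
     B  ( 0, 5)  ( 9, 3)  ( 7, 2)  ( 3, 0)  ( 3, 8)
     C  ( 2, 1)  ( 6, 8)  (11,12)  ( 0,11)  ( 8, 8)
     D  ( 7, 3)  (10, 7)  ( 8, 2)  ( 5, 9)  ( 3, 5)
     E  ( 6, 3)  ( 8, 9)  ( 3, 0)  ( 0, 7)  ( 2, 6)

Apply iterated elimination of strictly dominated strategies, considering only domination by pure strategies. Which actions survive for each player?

P1 drop B (A beats it: P:8>0 Q:10>9 R:10>7 S:4>3 T:6>3)
P1 drop E (A beats it: P:8>6 Q:10>8 R:10>3 S:4>0 T:6>2)
P2 drop P (S beats it: A:12>8 C:11>1 D:9>3)
P2 drop Q (S beats it: A:12>1 C:11>8 D:9>7)
P1→{A,C,D} P2→{R,S,T}

Survivors P1:{A,C,D} P2:{R,S,T}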